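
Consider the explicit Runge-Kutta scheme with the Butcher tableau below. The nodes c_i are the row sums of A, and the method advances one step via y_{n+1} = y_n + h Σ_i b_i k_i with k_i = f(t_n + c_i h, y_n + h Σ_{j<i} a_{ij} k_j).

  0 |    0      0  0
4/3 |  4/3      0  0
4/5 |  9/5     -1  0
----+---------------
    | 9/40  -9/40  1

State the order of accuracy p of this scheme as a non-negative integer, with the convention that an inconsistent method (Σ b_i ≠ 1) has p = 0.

2

b = (9/40, -9/40, 1)
c = (0, 4/3, 4/5)
Ac = (0, 0, -4/3)
Σ b_i: 9/40·1 + (-9/40)·1 + 1·1 = 1 ✓
b·c: (-9/40)·4/3 + 1·4/5 = 1/2 ✓
b·c²: (-9/40)·16/9 + 1·16/25 = 6/25 ≠ 1/3 ⇒ order 2.
b·Ac: 1·(-4/3) = -4/3 ≠ 1/6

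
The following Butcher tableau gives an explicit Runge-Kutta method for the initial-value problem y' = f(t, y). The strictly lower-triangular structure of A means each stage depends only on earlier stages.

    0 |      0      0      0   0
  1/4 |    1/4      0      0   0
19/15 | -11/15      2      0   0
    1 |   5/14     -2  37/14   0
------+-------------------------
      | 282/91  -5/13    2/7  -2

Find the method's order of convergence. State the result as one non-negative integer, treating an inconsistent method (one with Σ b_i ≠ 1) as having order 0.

1

b = (282/91, -5/13, 2/7, -2)
c = (0, 1/4, 19/15, 1)
Ac = (0, 0, 1/2, 299/105)
Σ b_i: 282/91·1 + (-5/13)·1 + 2/7·1 + (-2)·1 = 1 ✓
b·c: (-5/13)·1/4 + 2/7·19/15 + (-2)·1 = -9469/5460 ≠ 1/2 ⇒ order 1.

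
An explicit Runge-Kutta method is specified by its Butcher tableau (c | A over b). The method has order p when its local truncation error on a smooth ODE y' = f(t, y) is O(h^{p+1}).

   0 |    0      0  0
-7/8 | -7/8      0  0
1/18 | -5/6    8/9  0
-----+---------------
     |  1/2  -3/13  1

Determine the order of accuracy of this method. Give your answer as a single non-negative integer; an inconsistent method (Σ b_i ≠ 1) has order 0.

b = (1/2, -3/13, 1)
c = (0, -7/8, 1/18)
Ac = (0, 0, -7/9)
Σ b_i: 1/2·1 + (-3/13)·1 + 1·1 = 33/26 ≠ 1 ⇒ order 0.

0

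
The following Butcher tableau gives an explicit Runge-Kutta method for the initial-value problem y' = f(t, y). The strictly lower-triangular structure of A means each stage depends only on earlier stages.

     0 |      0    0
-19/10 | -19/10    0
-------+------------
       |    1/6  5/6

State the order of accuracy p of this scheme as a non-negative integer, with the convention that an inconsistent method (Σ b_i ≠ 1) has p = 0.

b = (1/6, 5/6)
c = (0, -19/10)
Σ b_i: 1/6·1 + 5/6·1 = 1 ✓
b·c: 5/6·(-19/10) = -19/12 ≠ 1/2 ⇒ order 1.

1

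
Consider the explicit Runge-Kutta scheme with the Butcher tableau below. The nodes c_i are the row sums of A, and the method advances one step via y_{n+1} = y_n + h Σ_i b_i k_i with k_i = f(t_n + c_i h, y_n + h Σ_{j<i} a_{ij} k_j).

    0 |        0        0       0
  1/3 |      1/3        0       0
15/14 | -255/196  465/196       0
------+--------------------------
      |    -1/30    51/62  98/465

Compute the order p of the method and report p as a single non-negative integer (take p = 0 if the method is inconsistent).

3

b = (-1/30, 51/62, 98/465)
c = (0, 1/3, 15/14)
Ac = (0, 0, 155/196)
Σ b_i: (-1/30)·1 + 51/62·1 + 98/465·1 = 1 ✓
b·c: 51/62·1/3 + 98/465·15/14 = 1/2 ✓
b·c²: 51/62·1/9 + 98/465·225/196 = 1/3 ✓
b·Ac: 98/465·155/196 = 1/6 ✓; 3 stages ⇒ order 3.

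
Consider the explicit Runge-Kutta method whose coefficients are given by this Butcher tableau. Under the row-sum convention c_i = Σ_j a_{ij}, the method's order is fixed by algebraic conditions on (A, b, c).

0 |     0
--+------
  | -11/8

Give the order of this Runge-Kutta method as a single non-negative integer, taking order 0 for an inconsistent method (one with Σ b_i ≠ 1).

0

b = (-11/8)
c = (0)
Σ b_i: (-11/8)·1 = -11/8 ≠ 1 ⇒ order 0.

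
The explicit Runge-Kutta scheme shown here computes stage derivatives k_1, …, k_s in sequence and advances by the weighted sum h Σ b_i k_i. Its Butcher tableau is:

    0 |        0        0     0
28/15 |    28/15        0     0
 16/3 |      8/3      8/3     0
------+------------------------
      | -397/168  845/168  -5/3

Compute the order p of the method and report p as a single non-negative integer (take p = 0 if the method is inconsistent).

2

b = (-397/168, 845/168, -5/3)
c = (0, 28/15, 16/3)
Ac = (0, 0, 224/45)
Σ b_i: (-397/168)·1 + 845/168·1 + (-5/3)·1 = 1 ✓
b·c: 845/168·28/15 + (-5/3)·16/3 = 1/2 ✓
b·c²: 845/168·784/225 + (-5/3)·256/9 = -4034/135 ≠ 1/3 ⇒ order 2.
b·Ac: (-5/3)·224/45 = -224/27 ≠ 1/6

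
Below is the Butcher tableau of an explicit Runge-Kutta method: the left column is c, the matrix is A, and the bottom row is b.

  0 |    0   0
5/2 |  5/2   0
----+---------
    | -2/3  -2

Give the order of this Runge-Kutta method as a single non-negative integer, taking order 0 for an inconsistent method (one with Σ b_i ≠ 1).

0

b = (-2/3, -2)
c = (0, 5/2)
Σ b_i: (-2/3)·1 + (-2)·1 = -8/3 ≠ 1 ⇒ order 0.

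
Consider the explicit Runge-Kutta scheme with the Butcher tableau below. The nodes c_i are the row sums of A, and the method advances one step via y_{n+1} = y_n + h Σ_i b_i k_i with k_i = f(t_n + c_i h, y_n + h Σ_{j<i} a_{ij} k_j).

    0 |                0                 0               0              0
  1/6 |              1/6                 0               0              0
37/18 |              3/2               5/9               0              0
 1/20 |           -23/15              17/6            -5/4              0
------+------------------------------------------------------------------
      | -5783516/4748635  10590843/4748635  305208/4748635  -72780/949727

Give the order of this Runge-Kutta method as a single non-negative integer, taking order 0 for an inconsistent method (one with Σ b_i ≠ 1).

3

b = (-5783516/4748635, 10590843/4748635, 305208/4748635, -72780/949727)
c = (0, 1/6, 37/18, 1/20)
Ac = (0, 0, 5/54, -151/72)
Σ b_i: (-5783516/4748635)·1 + 10590843/4748635·1 + 305208/4748635·1 + (-72780/949727)·1 = 1 ✓
b·c: 10590843/4748635·1/6 + 305208/4748635·37/18 + (-72780/949727)·1/20 = 1/2 ✓
b·c²: 10590843/4748635·1/36 + 305208/4748635·1369/324 + (-72780/949727)·1/400 = 1/3 ✓
b·Ac: 305208/4748635·5/54 + (-72780/949727)·(-151/72) = 1/6 ✓
b·c³: 10590843/4748635·1/216 + 305208/4748635·50653/5832 + (-72780/949727)·1/8000 = 1943875099/3419017200 ≠ 1/4 ⇒ order 3.
b·(c∘Ac): 305208/4748635·185/972 + (-72780/949727)·(-151/1440) = 461995/22793448 ≠ 1/8
b·Ac²: 305208/4748635·5/324 + (-72780/949727)·(-6743/1296) = 40998031/102570516 ≠ 1/12
b·A²c: (-72780/949727)·(-25/216) = 151625/17095086 ≠ 1/24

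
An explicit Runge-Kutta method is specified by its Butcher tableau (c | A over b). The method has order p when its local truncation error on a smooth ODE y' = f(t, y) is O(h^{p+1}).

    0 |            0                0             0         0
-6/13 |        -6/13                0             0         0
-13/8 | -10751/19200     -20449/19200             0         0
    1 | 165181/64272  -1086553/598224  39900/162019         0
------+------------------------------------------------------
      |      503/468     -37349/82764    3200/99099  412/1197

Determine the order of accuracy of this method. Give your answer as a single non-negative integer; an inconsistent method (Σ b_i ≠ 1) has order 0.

b = (503/468, -37349/82764, 3200/99099, 412/1197)
c = (0, -6/13, -13/8, 1)
Ac = (0, 0, 1573/3200, 361/824)
Σ b_i: 503/468·1 + (-37349/82764)·1 + 3200/99099·1 + 412/1197·1 = 1 ✓
b·c: (-37349/82764)·(-6/13) + 3200/99099·(-13/8) + 412/1197·1 = 1/2 ✓
b·c²: (-37349/82764)·36/169 + 3200/99099·169/64 + 412/1197·1 = 1/3 ✓
b·Ac: 3200/99099·1573/3200 + 412/1197·361/824 = 1/6 ✓
b·c³: (-37349/82764)·(-216/2197) + 3200/99099·(-2197/512) + 412/1197·1 = 1/4 ✓
b·(c∘Ac): 3200/99099·(-20449/25600) + 412/1197·361/824 = 1/8 ✓
b·Ac²: 3200/99099·(-363/1600) + 412/1197·5643/21424 = 1/12 ✓
b·A²c: 412/1197·399/3296 = 1/24 ✓; 4 stages ⇒ order 4.

4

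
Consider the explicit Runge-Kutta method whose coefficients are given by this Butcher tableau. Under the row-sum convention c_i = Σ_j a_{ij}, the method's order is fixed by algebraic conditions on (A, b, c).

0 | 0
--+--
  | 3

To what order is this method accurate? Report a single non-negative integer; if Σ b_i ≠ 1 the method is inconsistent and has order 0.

b = (3)
c = (0)
Σ b_i: 3·1 = 3 ≠ 1 ⇒ order 0.

0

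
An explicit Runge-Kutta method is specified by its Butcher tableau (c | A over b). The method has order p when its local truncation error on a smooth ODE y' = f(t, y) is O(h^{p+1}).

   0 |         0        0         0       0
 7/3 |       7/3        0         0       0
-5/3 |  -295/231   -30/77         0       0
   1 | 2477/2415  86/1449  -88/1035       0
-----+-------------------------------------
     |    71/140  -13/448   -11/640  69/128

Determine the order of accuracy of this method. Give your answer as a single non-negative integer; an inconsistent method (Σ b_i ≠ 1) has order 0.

b = (71/140, -13/448, -11/640, 69/128)
c = (0, 7/3, -5/3, 1)
Ac = (0, 0, -10/11, 58/207)
Σ b_i: 71/140·1 + (-13/448)·1 + (-11/640)·1 + 69/128·1 = 1 ✓
b·c: (-13/448)·7/3 + (-11/640)·(-5/3) + 69/128·1 = 1/2 ✓
b·c²: (-13/448)·49/9 + (-11/640)·25/9 + 69/128·1 = 1/3 ✓
b·Ac: (-11/640)·(-10/11) + 69/128·58/207 = 1/6 ✓
b·c³: (-13/448)·343/27 + (-11/640)·(-125/27) + 69/128·1 = 1/4 ✓
b·(c∘Ac): (-11/640)·50/33 + 69/128·58/207 = 1/8 ✓
b·Ac²: (-11/640)·(-70/33) + 69/128·2/23 = 1/12 ✓
b·A²c: 69/128·16/207 = 1/24 ✓; 4 stages ⇒ order 4.

4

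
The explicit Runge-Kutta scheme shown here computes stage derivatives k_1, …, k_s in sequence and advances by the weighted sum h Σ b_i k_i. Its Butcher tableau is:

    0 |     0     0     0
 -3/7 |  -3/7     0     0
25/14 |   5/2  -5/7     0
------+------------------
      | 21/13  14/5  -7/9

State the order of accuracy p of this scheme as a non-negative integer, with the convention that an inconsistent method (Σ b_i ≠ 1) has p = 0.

0

b = (21/13, 14/5, -7/9)
c = (0, -3/7, 25/14)
Ac = (0, 0, 15/49)
Σ b_i: 21/13·1 + 14/5·1 + (-7/9)·1 = 2128/585 ≠ 1 ⇒ order 0.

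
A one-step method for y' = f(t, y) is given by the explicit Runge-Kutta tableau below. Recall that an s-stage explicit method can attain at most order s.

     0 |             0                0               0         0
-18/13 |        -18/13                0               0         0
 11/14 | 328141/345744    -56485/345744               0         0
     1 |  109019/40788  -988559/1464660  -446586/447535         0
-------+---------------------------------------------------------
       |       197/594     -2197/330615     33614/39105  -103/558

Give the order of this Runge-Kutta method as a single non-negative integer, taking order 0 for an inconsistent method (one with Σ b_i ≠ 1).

4

b = (197/594, -2197/330615, 33614/39105, -103/558)
c = (0, -18/13, 11/14, 1)
Ac = (0, 0, 4345/19208, 31/206)
Σ b_i: 197/594·1 + (-2197/330615)·1 + 33614/39105·1 + (-103/558)·1 = 1 ✓
b·c: (-2197/330615)·(-18/13) + 33614/39105·11/14 + (-103/558)·1 = 1/2 ✓
b·c²: (-2197/330615)·324/169 + 33614/39105·121/196 + (-103/558)·1 = 1/3 ✓
b·Ac: 33614/39105·4345/19208 + (-103/558)·31/206 = 1/6 ✓
b·c³: (-2197/330615)·(-5832/2197) + 33614/39105·1331/2744 + (-103/558)·1 = 1/4 ✓
b·(c∘Ac): 33614/39105·47795/268912 + (-103/558)·31/206 = 1/8 ✓
b·Ac²: 33614/39105·(-39105/124852) + (-103/558)·(-5115/2678) = 1/12 ✓
b·A²c: (-103/558)·(-93/412) = 1/24 ✓; 4 stages ⇒ order 4.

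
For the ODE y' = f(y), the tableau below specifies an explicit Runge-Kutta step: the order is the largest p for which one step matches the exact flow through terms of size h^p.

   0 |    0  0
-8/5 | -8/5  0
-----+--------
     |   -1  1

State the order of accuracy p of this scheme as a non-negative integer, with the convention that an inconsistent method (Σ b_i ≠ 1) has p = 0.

b = (-1, 1)
c = (0, -8/5)
Σ b_i: (-1)·1 + 1·1 = 0 ≠ 1 ⇒ order 0.

0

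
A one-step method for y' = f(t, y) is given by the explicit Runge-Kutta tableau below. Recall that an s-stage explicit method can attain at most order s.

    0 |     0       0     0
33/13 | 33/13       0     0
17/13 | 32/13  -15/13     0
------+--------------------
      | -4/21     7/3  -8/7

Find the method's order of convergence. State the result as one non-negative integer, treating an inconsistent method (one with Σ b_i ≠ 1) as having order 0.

b = (-4/21, 7/3, -8/7)
c = (0, 33/13, 17/13)
Ac = (0, 0, -495/169)
Σ b_i: (-4/21)·1 + 7/3·1 + (-8/7)·1 = 1 ✓
b·c: 7/3·33/13 + (-8/7)·17/13 = 31/7 ≠ 1/2 ⇒ order 1.

1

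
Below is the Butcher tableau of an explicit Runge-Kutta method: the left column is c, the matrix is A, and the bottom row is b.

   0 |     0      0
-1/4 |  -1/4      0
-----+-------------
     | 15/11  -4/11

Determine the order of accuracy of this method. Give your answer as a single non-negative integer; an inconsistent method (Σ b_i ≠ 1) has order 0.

1

b = (15/11, -4/11)
c = (0, -1/4)
Σ b_i: 15/11·1 + (-4/11)·1 = 1 ✓
b·c: (-4/11)·(-1/4) = 1/11 ≠ 1/2 ⇒ order 1.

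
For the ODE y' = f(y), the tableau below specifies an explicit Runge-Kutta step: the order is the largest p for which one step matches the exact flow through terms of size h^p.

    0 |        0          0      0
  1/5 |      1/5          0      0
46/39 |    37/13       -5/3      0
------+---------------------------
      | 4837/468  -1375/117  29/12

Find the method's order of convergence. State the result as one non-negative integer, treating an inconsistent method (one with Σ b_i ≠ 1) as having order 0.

b = (4837/468, -1375/117, 29/12)
c = (0, 1/5, 46/39)
Ac = (0, 0, -1/3)
Σ b_i: 4837/468·1 + (-1375/117)·1 + 29/12·1 = 1 ✓
b·c: (-1375/117)·1/5 + 29/12·46/39 = 1/2 ✓
b·c²: (-1375/117)·1/25 + 29/12·2116/1521 = 13196/4563 ≠ 1/3 ⇒ order 2.
b·Ac: 29/12·(-1/3) = -29/36 ≠ 1/6

2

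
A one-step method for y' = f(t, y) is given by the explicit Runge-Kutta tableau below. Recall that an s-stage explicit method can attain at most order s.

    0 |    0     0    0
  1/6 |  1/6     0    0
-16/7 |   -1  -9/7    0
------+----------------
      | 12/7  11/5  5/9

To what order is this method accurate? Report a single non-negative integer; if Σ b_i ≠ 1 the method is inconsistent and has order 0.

0

b = (12/7, 11/5, 5/9)
c = (0, 1/6, -16/7)
Ac = (0, 0, -3/14)
Σ b_i: 12/7·1 + 11/5·1 + 5/9·1 = 1408/315 ≠ 1 ⇒ order 0.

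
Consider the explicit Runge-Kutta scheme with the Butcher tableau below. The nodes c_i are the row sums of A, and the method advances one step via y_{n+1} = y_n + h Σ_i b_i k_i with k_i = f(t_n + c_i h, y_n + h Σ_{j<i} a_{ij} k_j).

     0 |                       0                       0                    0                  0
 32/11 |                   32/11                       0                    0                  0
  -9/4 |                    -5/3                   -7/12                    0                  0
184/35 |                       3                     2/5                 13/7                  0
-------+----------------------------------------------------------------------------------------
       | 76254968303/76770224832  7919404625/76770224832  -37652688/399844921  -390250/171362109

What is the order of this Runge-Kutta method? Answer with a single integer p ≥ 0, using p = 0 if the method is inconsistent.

b = (76254968303/76770224832, 7919404625/76770224832, -37652688/399844921, -390250/171362109)
c = (0, 32/11, -9/4, 184/35)
Ac = (0, 0, -56/33, -4643/1540)
Σ b_i: 76254968303/76770224832·1 + 7919404625/76770224832·1 + (-37652688/399844921)·1 + (-390250/171362109)·1 = 1 ✓
b·c: 7919404625/76770224832·32/11 + (-37652688/399844921)·(-9/4) + (-390250/171362109)·184/35 = 1/2 ✓
b·c²: 7919404625/76770224832·1024/121 + (-37652688/399844921)·81/16 + (-390250/171362109)·33856/1225 = 1/3 ✓
b·Ac: (-37652688/399844921)·(-56/33) + (-390250/171362109)·(-4643/1540) = 1/6 ✓
b·c³: 7919404625/76770224832·32768/1331 + (-37652688/399844921)·(-729/64) + (-390250/171362109)·6229504/42875 = 404110075137/123152235668 ≠ 1/4 ⇒ order 3.
b·(c∘Ac): (-37652688/399844921)·42/11 + (-390250/171362109)·(-213578/13475) = -4267959748/13194882393 ≠ 1/8
b·Ac²: (-37652688/399844921)·(-1792/363) + (-390250/171362109)·866441/67760 = 6571117859/15079865592 ≠ 1/12
b·A²c: (-390250/171362109)·(-104/33) = 40586000/5654949597 ≠ 1/24

3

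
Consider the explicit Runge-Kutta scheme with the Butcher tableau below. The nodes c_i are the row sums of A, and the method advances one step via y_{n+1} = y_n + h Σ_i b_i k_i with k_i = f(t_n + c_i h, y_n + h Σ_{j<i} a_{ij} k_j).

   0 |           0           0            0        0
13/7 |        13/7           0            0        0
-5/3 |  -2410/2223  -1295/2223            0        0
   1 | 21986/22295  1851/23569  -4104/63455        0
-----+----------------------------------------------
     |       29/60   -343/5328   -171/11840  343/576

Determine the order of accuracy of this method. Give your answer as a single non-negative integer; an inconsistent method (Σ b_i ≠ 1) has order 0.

4

b = (29/60, -343/5328, -171/11840, 343/576)
c = (0, 13/7, -5/3, 1)
Ac = (0, 0, -185/171, 87/343)
Σ b_i: 29/60·1 + (-343/5328)·1 + (-171/11840)·1 + 343/576·1 = 1 ✓
b·c: (-343/5328)·13/7 + (-171/11840)·(-5/3) + 343/576·1 = 1/2 ✓
b·c²: (-343/5328)·169/49 + (-171/11840)·25/9 + 343/576·1 = 1/3 ✓
b·Ac: (-171/11840)·(-185/171) + 343/576·87/343 = 1/6 ✓
b·c³: (-343/5328)·2197/343 + (-171/11840)·(-125/27) + 343/576·1 = 1/4 ✓
b·(c∘Ac): (-171/11840)·925/513 + 343/576·87/343 = 1/8 ✓
b·Ac²: (-171/11840)·(-2405/1197) + 343/576·219/2401 = 1/12 ✓
b·A²c: 343/576·24/343 = 1/24 ✓; 4 stages ⇒ order 4.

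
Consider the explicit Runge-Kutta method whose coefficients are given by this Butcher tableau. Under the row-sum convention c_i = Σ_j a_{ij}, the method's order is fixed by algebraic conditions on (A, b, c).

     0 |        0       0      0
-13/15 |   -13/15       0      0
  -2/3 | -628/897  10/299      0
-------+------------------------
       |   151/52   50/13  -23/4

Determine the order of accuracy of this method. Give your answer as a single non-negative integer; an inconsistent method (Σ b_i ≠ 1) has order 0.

b = (151/52, 50/13, -23/4)
c = (0, -13/15, -2/3)
Ac = (0, 0, -2/69)
Σ b_i: 151/52·1 + 50/13·1 + (-23/4)·1 = 1 ✓
b·c: 50/13·(-13/15) + (-23/4)·(-2/3) = 1/2 ✓
b·c²: 50/13·169/225 + (-23/4)·4/9 = 1/3 ✓
b·Ac: (-23/4)·(-2/69) = 1/6 ✓; 3 stages ⇒ order 3.

3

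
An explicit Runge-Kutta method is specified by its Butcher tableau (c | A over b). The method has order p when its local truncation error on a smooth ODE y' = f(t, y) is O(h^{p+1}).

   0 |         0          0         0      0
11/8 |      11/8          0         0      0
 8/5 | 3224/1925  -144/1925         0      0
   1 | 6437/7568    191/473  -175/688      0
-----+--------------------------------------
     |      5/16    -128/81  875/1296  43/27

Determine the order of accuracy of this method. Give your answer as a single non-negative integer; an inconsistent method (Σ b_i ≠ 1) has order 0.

4

b = (5/16, -128/81, 875/1296, 43/27)
c = (0, 11/8, 8/5, 1)
Ac = (0, 0, -18/175, 51/344)
Σ b_i: 5/16·1 + (-128/81)·1 + 875/1296·1 + 43/27·1 = 1 ✓
b·c: (-128/81)·11/8 + 875/1296·8/5 + 43/27·1 = 1/2 ✓
b·c²: (-128/81)·121/64 + 875/1296·64/25 + 43/27·1 = 1/3 ✓
b·Ac: 875/1296·(-18/175) + 43/27·51/344 = 1/6 ✓
b·c³: (-128/81)·1331/512 + 875/1296·512/125 + 43/27·1 = 1/4 ✓
b·(c∘Ac): 875/1296·(-144/875) + 43/27·51/344 = 1/8 ✓
b·Ac²: 875/1296·(-99/700) + 43/27·309/2752 = 1/12 ✓
b·A²c: 43/27·9/344 = 1/24 ✓; 4 stages ⇒ order 4.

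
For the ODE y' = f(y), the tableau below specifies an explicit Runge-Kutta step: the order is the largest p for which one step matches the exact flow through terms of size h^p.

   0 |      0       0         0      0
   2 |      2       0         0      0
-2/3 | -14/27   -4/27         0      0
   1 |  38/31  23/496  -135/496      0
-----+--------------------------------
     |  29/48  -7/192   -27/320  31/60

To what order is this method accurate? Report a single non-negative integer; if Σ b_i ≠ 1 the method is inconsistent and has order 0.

b = (29/48, -7/192, -27/320, 31/60)
c = (0, 2, -2/3, 1)
Ac = (0, 0, -8/27, 17/62)
Σ b_i: 29/48·1 + (-7/192)·1 + (-27/320)·1 + 31/60·1 = 1 ✓
b·c: (-7/192)·2 + (-27/320)·(-2/3) + 31/60·1 = 1/2 ✓
b·c²: (-7/192)·4 + (-27/320)·4/9 + 31/60·1 = 1/3 ✓
b·Ac: (-27/320)·(-8/27) + 31/60·17/62 = 1/6 ✓
b·c³: (-7/192)·8 + (-27/320)·(-8/27) + 31/60·1 = 1/4 ✓
b·(c∘Ac): (-27/320)·16/81 + 31/60·17/62 = 1/8 ✓
b·Ac²: (-27/320)·(-16/27) + 31/60·2/31 = 1/12 ✓
b·A²c: 31/60·5/62 = 1/24 ✓; 4 stages ⇒ order 4.

4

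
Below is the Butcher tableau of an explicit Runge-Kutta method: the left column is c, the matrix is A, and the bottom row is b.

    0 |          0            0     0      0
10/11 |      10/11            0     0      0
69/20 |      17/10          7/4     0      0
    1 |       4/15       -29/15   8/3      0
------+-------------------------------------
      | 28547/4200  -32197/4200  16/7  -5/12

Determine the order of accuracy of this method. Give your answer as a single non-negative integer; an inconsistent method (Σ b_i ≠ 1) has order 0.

2

b = (28547/4200, -32197/4200, 16/7, -5/12)
c = (0, 10/11, 69/20, 1)
Ac = (0, 0, 35/22, 1228/165)
Σ b_i: 28547/4200·1 + (-32197/4200)·1 + 16/7·1 + (-5/12)·1 = 1 ✓
b·c: (-32197/4200)·10/11 + 16/7·69/20 + (-5/12)·1 = 1/2 ✓
b·c²: (-32197/4200)·100/121 + 16/7·4761/400 + (-5/12)·1 = 472477/23100 ≠ 1/3 ⇒ order 2.
b·Ac: 16/7·35/22 + (-5/12)·1228/165 = 53/99 ≠ 1/6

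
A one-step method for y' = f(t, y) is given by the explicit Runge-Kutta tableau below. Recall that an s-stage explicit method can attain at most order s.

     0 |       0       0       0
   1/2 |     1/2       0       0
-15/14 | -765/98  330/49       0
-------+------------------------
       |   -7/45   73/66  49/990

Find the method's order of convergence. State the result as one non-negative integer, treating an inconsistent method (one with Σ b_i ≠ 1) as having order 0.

3

b = (-7/45, 73/66, 49/990)
c = (0, 1/2, -15/14)
Ac = (0, 0, 165/49)
Σ b_i: (-7/45)·1 + 73/66·1 + 49/990·1 = 1 ✓
b·c: 73/66·1/2 + 49/990·(-15/14) = 1/2 ✓
b·c²: 73/66·1/4 + 49/990·225/196 = 1/3 ✓
b·Ac: 49/990·165/49 = 1/6 ✓; 3 stages ⇒ order 3.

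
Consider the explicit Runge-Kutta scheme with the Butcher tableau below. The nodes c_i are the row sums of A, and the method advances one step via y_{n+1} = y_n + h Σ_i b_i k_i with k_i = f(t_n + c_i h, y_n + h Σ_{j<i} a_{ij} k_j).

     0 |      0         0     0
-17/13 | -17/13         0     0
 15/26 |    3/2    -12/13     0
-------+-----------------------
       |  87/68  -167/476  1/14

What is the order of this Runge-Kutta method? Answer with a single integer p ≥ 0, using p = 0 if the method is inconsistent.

b = (87/68, -167/476, 1/14)
c = (0, -17/13, 15/26)
Ac = (0, 0, 204/169)
Σ b_i: 87/68·1 + (-167/476)·1 + 1/14·1 = 1 ✓
b·c: (-167/476)·(-17/13) + 1/14·15/26 = 1/2 ✓
b·c²: (-167/476)·289/169 + 1/14·225/676 = -779/1352 ≠ 1/3 ⇒ order 2.
b·Ac: 1/14·204/169 = 102/1183 ≠ 1/6

2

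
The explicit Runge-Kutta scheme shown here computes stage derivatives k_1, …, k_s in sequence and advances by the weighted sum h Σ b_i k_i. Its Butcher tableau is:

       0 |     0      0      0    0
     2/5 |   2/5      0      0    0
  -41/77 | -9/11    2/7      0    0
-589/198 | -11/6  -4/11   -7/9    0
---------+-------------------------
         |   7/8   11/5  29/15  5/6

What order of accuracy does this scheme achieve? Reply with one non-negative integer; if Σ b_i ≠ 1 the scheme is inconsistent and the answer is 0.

0

b = (7/8, 11/5, 29/15, 5/6)
c = (0, 2/5, -41/77, -589/198)
Ac = (0, 0, 4/35, 133/495)
Σ b_i: 7/8·1 + 11/5·1 + 29/15·1 + 5/6·1 = 701/120 ≠ 1 ⇒ order 0.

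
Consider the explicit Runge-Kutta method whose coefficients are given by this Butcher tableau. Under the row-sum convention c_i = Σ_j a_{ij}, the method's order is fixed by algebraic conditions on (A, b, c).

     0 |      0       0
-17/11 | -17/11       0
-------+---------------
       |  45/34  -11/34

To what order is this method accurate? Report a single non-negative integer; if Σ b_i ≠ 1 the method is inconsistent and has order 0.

b = (45/34, -11/34)
c = (0, -17/11)
Σ b_i: 45/34·1 + (-11/34)·1 = 1 ✓
b·c: (-11/34)·(-17/11) = 1/2 ✓; 2 stages ⇒ order 2.

2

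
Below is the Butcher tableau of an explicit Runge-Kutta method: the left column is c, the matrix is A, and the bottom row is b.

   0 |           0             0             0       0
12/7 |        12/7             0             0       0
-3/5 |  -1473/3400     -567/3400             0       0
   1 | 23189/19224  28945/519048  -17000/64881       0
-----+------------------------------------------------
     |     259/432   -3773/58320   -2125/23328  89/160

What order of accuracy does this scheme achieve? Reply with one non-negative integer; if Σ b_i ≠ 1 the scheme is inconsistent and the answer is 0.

4

b = (259/432, -3773/58320, -2125/23328, 89/160)
c = (0, 12/7, -3/5, 1)
Ac = (0, 0, -243/850, 45/178)
Σ b_i: 259/432·1 + (-3773/58320)·1 + (-2125/23328)·1 + 89/160·1 = 1 ✓
b·c: (-3773/58320)·12/7 + (-2125/23328)·(-3/5) + 89/160·1 = 1/2 ✓
b·c²: (-3773/58320)·144/49 + (-2125/23328)·9/25 + 89/160·1 = 1/3 ✓
b·Ac: (-2125/23328)·(-243/850) + 89/160·45/178 = 1/6 ✓
b·c³: (-3773/58320)·1728/343 + (-2125/23328)·(-27/125) + 89/160·1 = 1/4 ✓
b·(c∘Ac): (-2125/23328)·729/4250 + 89/160·45/178 = 1/8 ✓
b·Ac²: (-2125/23328)·(-1458/2975) + 89/160·130/1869 = 1/12 ✓
b·A²c: 89/160·20/267 = 1/24 ✓; 4 stages ⇒ order 4.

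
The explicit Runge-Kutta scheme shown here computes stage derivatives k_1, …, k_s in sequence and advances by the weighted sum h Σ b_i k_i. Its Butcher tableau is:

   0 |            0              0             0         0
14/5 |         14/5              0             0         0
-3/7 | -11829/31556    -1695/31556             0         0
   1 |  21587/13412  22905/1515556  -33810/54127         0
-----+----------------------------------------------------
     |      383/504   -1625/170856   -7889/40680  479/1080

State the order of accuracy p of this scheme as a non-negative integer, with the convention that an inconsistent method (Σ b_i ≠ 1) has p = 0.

b = (383/504, -1625/170856, -7889/40680, 479/1080)
c = (0, 14/5, -3/7, 1)
Ac = (0, 0, -339/2254, 297/958)
Σ b_i: 383/504·1 + (-1625/170856)·1 + (-7889/40680)·1 + 479/1080·1 = 1 ✓
b·c: (-1625/170856)·14/5 + (-7889/40680)·(-3/7) + 479/1080·1 = 1/2 ✓
b·c²: (-1625/170856)·196/25 + (-7889/40680)·9/49 + 479/1080·1 = 1/3 ✓
b·Ac: (-7889/40680)·(-339/2254) + 479/1080·297/958 = 1/6 ✓
b·c³: (-1625/170856)·2744/125 + (-7889/40680)·(-27/343) + 479/1080·1 = 1/4 ✓
b·(c∘Ac): (-7889/40680)·1017/15778 + 479/1080·297/958 = 1/8 ✓
b·Ac²: (-7889/40680)·(-339/805) + 479/1080·9/2395 = 1/12 ✓
b·A²c: 479/1080·45/479 = 1/24 ✓; 4 stages ⇒ order 4.

4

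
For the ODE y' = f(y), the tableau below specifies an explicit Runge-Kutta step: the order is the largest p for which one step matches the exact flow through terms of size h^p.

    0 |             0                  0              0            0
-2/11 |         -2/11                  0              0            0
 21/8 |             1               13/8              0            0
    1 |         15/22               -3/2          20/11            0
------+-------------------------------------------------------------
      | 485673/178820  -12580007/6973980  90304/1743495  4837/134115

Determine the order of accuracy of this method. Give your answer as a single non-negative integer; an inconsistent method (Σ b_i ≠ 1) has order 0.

3

b = (485673/178820, -12580007/6973980, 90304/1743495, 4837/134115)
c = (0, -2/11, 21/8, 1)
Ac = (0, 0, -13/44, 111/22)
Σ b_i: 485673/178820·1 + (-12580007/6973980)·1 + 90304/1743495·1 + 4837/134115·1 = 1 ✓
b·c: (-12580007/6973980)·(-2/11) + 90304/1743495·21/8 + 4837/134115·1 = 1/2 ✓
b·c²: (-12580007/6973980)·4/121 + 90304/1743495·441/64 + 4837/134115·1 = 1/3 ✓
b·Ac: 90304/1743495·(-13/44) + 4837/134115·111/22 = 1/6 ✓
b·c³: (-12580007/6973980)·(-8/1331) + 90304/1743495·9261/512 + 4837/134115·1 = 3870179/3934040 ≠ 1/4 ⇒ order 3.
b·(c∘Ac): 90304/1743495·(-273/352) + 4837/134115·111/22 = 139461/983510 ≠ 1/8
b·Ac²: 90304/1743495·13/242 + 4837/134115·24159/1936 = 23515903/51929328 ≠ 1/12
b·A²c: 4837/134115·(-65/121) = -62881/3245583 ≠ 1/24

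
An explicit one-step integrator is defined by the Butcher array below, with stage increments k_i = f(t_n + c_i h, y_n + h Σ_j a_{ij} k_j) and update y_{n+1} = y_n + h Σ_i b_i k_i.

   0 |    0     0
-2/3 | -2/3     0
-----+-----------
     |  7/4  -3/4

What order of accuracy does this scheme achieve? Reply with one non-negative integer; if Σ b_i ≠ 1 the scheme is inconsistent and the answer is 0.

b = (7/4, -3/4)
c = (0, -2/3)
Σ b_i: 7/4·1 + (-3/4)·1 = 1 ✓
b·c: (-3/4)·(-2/3) = 1/2 ✓; 2 stages ⇒ order 2.

2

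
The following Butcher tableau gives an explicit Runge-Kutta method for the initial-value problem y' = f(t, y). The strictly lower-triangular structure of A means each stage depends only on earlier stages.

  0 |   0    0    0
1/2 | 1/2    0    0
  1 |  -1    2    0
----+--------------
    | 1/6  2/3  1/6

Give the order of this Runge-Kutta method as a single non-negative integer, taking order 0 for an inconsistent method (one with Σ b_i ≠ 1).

b = (1/6, 2/3, 1/6)
c = (0, 1/2, 1)
Ac = (0, 0, 1)
Σ b_i: 1/6·1 + 2/3·1 + 1/6·1 = 1 ✓
b·c: 2/3·1/2 + 1/6·1 = 1/2 ✓
b·c²: 2/3·1/4 + 1/6·1 = 1/3 ✓
b·Ac: 1/6·1 = 1/6 ✓; 3 stages ⇒ order 3.

3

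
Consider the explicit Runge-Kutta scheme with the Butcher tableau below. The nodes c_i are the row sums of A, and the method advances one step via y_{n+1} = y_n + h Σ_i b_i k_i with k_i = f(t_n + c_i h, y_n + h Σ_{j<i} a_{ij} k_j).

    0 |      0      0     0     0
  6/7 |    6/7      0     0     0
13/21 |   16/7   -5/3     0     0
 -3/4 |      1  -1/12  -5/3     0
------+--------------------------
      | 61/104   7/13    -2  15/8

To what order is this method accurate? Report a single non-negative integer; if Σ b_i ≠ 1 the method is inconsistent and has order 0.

1

b = (61/104, 7/13, -2, 15/8)
c = (0, 6/7, 13/21, -3/4)
Ac = (0, 0, -10/7, -139/126)
Σ b_i: 61/104·1 + 7/13·1 + (-2)·1 + 15/8·1 = 1 ✓
b·c: 7/13·6/7 + (-2)·13/21 + 15/8·(-3/4) = -19069/8736 ≠ 1/2 ⇒ order 1.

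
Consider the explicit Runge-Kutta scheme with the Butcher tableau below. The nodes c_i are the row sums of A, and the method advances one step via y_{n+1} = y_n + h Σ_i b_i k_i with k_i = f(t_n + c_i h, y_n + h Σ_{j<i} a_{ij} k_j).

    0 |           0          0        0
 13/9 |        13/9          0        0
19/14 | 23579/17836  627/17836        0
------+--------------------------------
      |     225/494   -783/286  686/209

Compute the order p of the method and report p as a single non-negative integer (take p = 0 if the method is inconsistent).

3

b = (225/494, -783/286, 686/209)
c = (0, 13/9, 19/14)
Ac = (0, 0, 209/4116)
Σ b_i: 225/494·1 + (-783/286)·1 + 686/209·1 = 1 ✓
b·c: (-783/286)·13/9 + 686/209·19/14 = 1/2 ✓
b·c²: (-783/286)·169/81 + 686/209·361/196 = 1/3 ✓
b·Ac: 686/209·209/4116 = 1/6 ✓; 3 stages ⇒ order 3.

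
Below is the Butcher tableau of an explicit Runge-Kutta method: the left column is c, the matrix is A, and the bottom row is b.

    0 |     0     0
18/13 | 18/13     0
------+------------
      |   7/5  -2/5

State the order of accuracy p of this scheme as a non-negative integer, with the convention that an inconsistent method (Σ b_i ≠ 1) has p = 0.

1

b = (7/5, -2/5)
c = (0, 18/13)
Σ b_i: 7/5·1 + (-2/5)·1 = 1 ✓
b·c: (-2/5)·18/13 = -36/65 ≠ 1/2 ⇒ order 1.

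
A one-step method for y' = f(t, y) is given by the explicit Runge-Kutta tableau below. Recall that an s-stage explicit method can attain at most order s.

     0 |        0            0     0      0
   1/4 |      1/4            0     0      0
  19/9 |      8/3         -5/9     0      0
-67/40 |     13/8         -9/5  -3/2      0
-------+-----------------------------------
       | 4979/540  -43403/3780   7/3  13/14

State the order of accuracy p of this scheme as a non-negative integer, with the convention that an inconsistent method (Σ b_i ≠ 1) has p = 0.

2

b = (4979/540, -43403/3780, 7/3, 13/14)
c = (0, 1/4, 19/9, -67/40)
Ac = (0, 0, -5/36, -217/60)
Σ b_i: 4979/540·1 + (-43403/3780)·1 + 7/3·1 + 13/14·1 = 1 ✓
b·c: (-43403/3780)·1/4 + 7/3·19/9 + 13/14·(-67/40) = 1/2 ✓
b·c²: (-43403/3780)·1/16 + 7/3·361/81 + 13/14·4489/1600 = 9554183/777600 ≠ 1/3 ⇒ order 2.
b·Ac: 7/3·(-5/36) + 13/14·(-217/60) = -3977/1080 ≠ 1/6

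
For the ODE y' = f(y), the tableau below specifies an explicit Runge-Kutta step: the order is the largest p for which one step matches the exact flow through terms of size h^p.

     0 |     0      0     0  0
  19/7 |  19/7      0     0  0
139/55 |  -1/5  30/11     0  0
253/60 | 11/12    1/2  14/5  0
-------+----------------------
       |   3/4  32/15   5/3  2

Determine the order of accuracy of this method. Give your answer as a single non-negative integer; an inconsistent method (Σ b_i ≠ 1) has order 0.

b = (3/4, 32/15, 5/3, 2)
c = (0, 19/7, 139/55, 253/60)
Ac = (0, 0, 570/77, 32469/3850)
Σ b_i: 3/4·1 + 32/15·1 + 5/3·1 + 2·1 = 131/20 ≠ 1 ⇒ order 0.

0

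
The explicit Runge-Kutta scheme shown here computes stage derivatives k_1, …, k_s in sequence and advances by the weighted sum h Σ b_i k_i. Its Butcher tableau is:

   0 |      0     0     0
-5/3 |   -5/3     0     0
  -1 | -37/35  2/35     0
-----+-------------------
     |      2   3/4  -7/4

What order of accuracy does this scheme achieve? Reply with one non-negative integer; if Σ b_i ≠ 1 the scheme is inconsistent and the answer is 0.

3

b = (2, 3/4, -7/4)
c = (0, -5/3, -1)
Ac = (0, 0, -2/21)
Σ b_i: 2·1 + 3/4·1 + (-7/4)·1 = 1 ✓
b·c: 3/4·(-5/3) + (-7/4)·(-1) = 1/2 ✓
b·c²: 3/4·25/9 + (-7/4)·1 = 1/3 ✓
b·Ac: (-7/4)·(-2/21) = 1/6 ✓; 3 stages ⇒ order 3.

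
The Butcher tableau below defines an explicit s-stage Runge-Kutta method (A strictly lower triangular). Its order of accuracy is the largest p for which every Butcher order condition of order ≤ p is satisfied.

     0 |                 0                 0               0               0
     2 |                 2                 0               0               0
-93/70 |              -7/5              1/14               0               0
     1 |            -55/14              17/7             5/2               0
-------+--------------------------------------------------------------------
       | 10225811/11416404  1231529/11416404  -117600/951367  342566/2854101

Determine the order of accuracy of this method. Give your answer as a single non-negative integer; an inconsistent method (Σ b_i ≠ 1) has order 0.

3

b = (10225811/11416404, 1231529/11416404, -117600/951367, 342566/2854101)
c = (0, 2, -93/70, 1)
Ac = (0, 0, 1/7, 43/28)
Σ b_i: 10225811/11416404·1 + 1231529/11416404·1 + (-117600/951367)·1 + 342566/2854101·1 = 1 ✓
b·c: 1231529/11416404·2 + (-117600/951367)·(-93/70) + 342566/2854101·1 = 1/2 ✓
b·c²: 1231529/11416404·4 + (-117600/951367)·8649/4900 + 342566/2854101·1 = 1/3 ✓
b·Ac: (-117600/951367)·1/7 + 342566/2854101·43/28 = 1/6 ✓
b·c³: 1231529/11416404·8 + (-117600/951367)·(-804357/343000) + 342566/2854101·1 = 42384564/33297845 ≠ 1/4 ⇒ order 3.
b·(c∘Ac): (-117600/951367)·(-93/490) + 342566/2854101·43/28 = 1186087/5708202 ≠ 1/8
b·Ac²: (-117600/951367)·2/7 + 342566/2854101·27689/1960 = 663410141/399574140 ≠ 1/12
b·A²c: 342566/2854101·5/14 = 122345/2854101 ≠ 1/24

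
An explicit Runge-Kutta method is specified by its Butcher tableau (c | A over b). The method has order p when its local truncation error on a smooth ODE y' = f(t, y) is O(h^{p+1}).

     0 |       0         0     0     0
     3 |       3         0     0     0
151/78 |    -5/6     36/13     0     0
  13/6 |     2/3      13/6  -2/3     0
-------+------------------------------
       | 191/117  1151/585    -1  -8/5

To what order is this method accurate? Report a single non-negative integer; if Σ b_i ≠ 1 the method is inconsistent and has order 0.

b = (191/117, 1151/585, -1, -8/5)
c = (0, 3, 151/78, 13/6)
Ac = (0, 0, 108/13, 1219/234)
Σ b_i: 191/117·1 + 1151/585·1 + (-1)·1 + (-8/5)·1 = 1 ✓
b·c: 1151/585·3 + (-1)·151/78 + (-8/5)·13/6 = 1/2 ✓
b·c²: 1151/585·9 + (-1)·22801/6084 + (-8/5)·169/36 = 39235/6084 ≠ 1/3 ⇒ order 2.
b·Ac: (-1)·108/13 + (-8/5)·1219/234 = -9736/585 ≠ 1/6

2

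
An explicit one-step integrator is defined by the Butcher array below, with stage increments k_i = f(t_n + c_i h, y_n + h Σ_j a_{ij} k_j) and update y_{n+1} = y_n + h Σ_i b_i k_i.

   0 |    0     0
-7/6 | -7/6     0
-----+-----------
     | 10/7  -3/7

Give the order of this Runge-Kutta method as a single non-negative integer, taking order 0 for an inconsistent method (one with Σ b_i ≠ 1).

b = (10/7, -3/7)
c = (0, -7/6)
Σ b_i: 10/7·1 + (-3/7)·1 = 1 ✓
b·c: (-3/7)·(-7/6) = 1/2 ✓; 2 stages ⇒ order 2.

2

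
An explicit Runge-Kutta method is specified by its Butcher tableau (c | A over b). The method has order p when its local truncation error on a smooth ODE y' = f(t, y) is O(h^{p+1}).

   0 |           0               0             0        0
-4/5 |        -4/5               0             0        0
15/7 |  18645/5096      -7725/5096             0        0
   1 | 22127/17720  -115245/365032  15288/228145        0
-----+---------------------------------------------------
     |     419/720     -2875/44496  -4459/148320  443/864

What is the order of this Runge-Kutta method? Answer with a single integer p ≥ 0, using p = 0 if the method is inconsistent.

4

b = (419/720, -2875/44496, -4459/148320, 443/864)
c = (0, -4/5, 15/7, 1)
Ac = (0, 0, 1545/1274, 351/886)
Σ b_i: 419/720·1 + (-2875/44496)·1 + (-4459/148320)·1 + 443/864·1 = 1 ✓
b·c: (-2875/44496)·(-4/5) + (-4459/148320)·15/7 + 443/864·1 = 1/2 ✓
b·c²: (-2875/44496)·16/25 + (-4459/148320)·225/49 + 443/864·1 = 1/3 ✓
b·Ac: (-4459/148320)·1545/1274 + 443/864·351/886 = 1/6 ✓
b·c³: (-2875/44496)·(-64/125) + (-4459/148320)·3375/343 + 443/864·1 = 1/4 ✓
b·(c∘Ac): (-4459/148320)·23175/8918 + 443/864·351/886 = 1/8 ✓
b·Ac²: (-4459/148320)·(-618/637) + 443/864·234/2215 = 1/12 ✓
b·A²c: 443/864·36/443 = 1/24 ✓; 4 stages ⇒ order 4.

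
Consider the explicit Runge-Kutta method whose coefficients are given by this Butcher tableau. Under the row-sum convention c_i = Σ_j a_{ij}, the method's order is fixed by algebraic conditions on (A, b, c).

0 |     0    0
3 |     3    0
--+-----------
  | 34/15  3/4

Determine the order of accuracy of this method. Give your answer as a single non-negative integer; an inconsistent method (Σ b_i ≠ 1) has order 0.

b = (34/15, 3/4)
c = (0, 3)
Σ b_i: 34/15·1 + 3/4·1 = 181/60 ≠ 1 ⇒ order 0.

0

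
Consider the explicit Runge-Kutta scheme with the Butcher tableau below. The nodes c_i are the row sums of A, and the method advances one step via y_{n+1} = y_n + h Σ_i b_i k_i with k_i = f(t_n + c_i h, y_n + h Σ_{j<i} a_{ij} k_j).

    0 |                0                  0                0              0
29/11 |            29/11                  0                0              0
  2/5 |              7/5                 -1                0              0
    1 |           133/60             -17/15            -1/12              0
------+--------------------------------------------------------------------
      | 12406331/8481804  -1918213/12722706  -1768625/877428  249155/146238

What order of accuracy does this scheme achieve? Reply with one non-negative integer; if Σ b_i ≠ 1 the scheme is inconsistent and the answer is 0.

3

b = (12406331/8481804, -1918213/12722706, -1768625/877428, 249155/146238)
c = (0, 29/11, 2/5, 1)
Ac = (0, 0, -29/11, -997/330)
Σ b_i: 12406331/8481804·1 + (-1918213/12722706)·1 + (-1768625/877428)·1 + 249155/146238·1 = 1 ✓
b·c: (-1918213/12722706)·29/11 + (-1768625/877428)·2/5 + 249155/146238·1 = 1/2 ✓
b·c²: (-1918213/12722706)·841/121 + (-1768625/877428)·4/25 + 249155/146238·1 = 1/3 ✓
b·Ac: (-1768625/877428)·(-29/11) + 249155/146238·(-997/330) = 1/6 ✓
b·c³: (-1918213/12722706)·24389/1331 + (-1768625/877428)·8/125 + 249155/146238·1 = -955469/804309 ≠ 1/4 ⇒ order 3.
b·(c∘Ac): (-1768625/877428)·(-58/55) + 249155/146238·(-997/330) = -9721819/3217236 ≠ 1/8
b·Ac²: (-1768625/877428)·(-841/121) + 249155/146238·(-71606/9075) = 9111241/16086180 ≠ 1/12
b·A²c: 249155/146238·29/132 = 7225495/19303416 ≠ 1/24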